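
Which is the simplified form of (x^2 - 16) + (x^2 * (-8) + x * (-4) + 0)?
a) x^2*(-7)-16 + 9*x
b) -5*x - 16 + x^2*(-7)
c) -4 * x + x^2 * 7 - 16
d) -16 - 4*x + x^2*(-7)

Adding the polynomials and combining like terms:
(x^2 - 16) + (x^2*(-8) + x*(-4) + 0)
= -16 - 4*x + x^2*(-7)
d) -16 - 4*x + x^2*(-7)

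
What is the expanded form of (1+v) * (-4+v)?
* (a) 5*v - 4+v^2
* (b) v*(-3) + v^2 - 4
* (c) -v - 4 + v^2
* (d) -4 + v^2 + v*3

Expanding (1+v) * (-4+v):
= v*(-3) + v^2 - 4
b) v*(-3) + v^2 - 4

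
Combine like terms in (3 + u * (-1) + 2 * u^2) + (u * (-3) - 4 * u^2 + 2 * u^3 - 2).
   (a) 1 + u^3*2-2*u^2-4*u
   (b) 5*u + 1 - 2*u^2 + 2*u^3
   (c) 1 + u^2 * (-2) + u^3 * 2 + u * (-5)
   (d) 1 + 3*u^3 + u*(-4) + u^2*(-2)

Adding the polynomials and combining like terms:
(3 + u*(-1) + 2*u^2) + (u*(-3) - 4*u^2 + 2*u^3 - 2)
= 1 + u^3*2-2*u^2-4*u
a) 1 + u^3*2-2*u^2-4*u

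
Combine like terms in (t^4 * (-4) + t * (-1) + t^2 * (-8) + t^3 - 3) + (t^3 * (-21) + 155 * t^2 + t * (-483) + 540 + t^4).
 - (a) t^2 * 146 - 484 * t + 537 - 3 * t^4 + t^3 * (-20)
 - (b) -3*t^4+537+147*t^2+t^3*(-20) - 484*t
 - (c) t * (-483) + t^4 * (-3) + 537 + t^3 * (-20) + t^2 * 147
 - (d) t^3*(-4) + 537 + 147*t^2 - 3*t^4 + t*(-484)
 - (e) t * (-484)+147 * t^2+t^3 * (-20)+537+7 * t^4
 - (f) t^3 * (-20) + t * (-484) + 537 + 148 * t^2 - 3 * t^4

Adding the polynomials and combining like terms:
(t^4*(-4) + t*(-1) + t^2*(-8) + t^3 - 3) + (t^3*(-21) + 155*t^2 + t*(-483) + 540 + t^4)
= -3*t^4+537+147*t^2+t^3*(-20) - 484*t
b) -3*t^4+537+147*t^2+t^3*(-20) - 484*t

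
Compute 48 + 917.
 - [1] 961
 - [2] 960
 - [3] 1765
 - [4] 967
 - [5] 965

48 + 917 = 965
5) 965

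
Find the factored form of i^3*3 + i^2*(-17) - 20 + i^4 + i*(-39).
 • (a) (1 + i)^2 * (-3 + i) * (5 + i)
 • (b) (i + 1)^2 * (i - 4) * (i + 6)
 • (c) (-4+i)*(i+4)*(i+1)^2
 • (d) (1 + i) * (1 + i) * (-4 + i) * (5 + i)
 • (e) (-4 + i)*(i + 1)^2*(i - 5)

We need to factor i^3*3 + i^2*(-17) - 20 + i^4 + i*(-39).
The factored form is (1 + i) * (1 + i) * (-4 + i) * (5 + i).
d) (1 + i) * (1 + i) * (-4 + i) * (5 + i)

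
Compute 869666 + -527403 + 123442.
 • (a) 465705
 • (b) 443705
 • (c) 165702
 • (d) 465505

First: 869666 + -527403 = 342263
Then: 342263 + 123442 = 465705
a) 465705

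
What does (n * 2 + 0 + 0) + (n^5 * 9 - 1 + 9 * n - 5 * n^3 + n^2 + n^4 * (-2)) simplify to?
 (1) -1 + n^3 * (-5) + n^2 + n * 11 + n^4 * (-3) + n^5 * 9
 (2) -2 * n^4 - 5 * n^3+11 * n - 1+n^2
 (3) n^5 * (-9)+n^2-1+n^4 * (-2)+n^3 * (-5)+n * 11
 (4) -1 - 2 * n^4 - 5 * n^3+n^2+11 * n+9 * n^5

Adding the polynomials and combining like terms:
(n*2 + 0 + 0) + (n^5*9 - 1 + 9*n - 5*n^3 + n^2 + n^4*(-2))
= -1 - 2 * n^4 - 5 * n^3+n^2+11 * n+9 * n^5
4) -1 - 2 * n^4 - 5 * n^3+n^2+11 * n+9 * n^5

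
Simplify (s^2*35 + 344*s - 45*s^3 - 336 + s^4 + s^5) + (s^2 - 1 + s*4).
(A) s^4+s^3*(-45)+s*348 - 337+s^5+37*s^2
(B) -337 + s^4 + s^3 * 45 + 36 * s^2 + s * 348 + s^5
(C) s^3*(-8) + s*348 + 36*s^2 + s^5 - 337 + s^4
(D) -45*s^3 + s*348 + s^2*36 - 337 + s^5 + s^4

Adding the polynomials and combining like terms:
(s^2*35 + 344*s - 45*s^3 - 336 + s^4 + s^5) + (s^2 - 1 + s*4)
= -45*s^3 + s*348 + s^2*36 - 337 + s^5 + s^4
D) -45*s^3 + s*348 + s^2*36 - 337 + s^5 + s^4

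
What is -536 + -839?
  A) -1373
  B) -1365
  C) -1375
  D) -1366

-536 + -839 = -1375
C) -1375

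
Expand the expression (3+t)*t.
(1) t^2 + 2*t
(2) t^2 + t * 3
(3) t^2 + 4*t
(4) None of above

Expanding (3+t)*t:
= t^2 + t * 3
2) t^2 + t * 3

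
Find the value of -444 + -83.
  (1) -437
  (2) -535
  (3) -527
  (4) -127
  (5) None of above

-444 + -83 = -527
3) -527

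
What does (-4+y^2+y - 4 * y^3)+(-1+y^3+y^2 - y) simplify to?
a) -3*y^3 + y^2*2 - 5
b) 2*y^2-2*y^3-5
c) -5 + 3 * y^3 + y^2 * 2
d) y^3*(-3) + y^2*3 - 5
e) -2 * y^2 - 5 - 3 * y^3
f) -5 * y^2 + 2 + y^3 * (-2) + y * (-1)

Adding the polynomials and combining like terms:
(-4 + y^2 + y - 4*y^3) + (-1 + y^3 + y^2 - y)
= -3*y^3 + y^2*2 - 5
a) -3*y^3 + y^2*2 - 5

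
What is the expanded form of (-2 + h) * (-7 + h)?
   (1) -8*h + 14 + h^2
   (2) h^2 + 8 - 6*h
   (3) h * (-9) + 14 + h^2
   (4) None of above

Expanding (-2 + h) * (-7 + h):
= h * (-9) + 14 + h^2
3) h * (-9) + 14 + h^2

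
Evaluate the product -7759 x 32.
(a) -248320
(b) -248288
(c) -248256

-7759 * 32 = -248288
b) -248288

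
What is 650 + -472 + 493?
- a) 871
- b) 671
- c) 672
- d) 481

First: 650 + -472 = 178
Then: 178 + 493 = 671
b) 671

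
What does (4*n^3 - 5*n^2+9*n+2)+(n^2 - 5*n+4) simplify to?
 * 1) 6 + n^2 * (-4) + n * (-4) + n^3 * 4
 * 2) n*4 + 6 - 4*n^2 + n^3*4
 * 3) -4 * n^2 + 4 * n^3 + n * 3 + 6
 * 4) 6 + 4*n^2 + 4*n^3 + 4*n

Adding the polynomials and combining like terms:
(4*n^3 - 5*n^2 + 9*n + 2) + (n^2 - 5*n + 4)
= n*4 + 6 - 4*n^2 + n^3*4
2) n*4 + 6 - 4*n^2 + n^3*4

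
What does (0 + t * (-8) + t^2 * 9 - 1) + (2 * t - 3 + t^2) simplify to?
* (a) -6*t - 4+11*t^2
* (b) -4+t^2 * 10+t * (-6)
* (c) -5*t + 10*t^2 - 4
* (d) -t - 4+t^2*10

Adding the polynomials and combining like terms:
(0 + t*(-8) + t^2*9 - 1) + (2*t - 3 + t^2)
= -4+t^2 * 10+t * (-6)
b) -4+t^2 * 10+t * (-6)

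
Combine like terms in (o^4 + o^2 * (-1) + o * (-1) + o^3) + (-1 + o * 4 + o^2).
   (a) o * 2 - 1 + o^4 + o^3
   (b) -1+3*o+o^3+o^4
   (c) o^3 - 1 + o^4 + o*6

Adding the polynomials and combining like terms:
(o^4 + o^2*(-1) + o*(-1) + o^3) + (-1 + o*4 + o^2)
= -1+3*o+o^3+o^4
b) -1+3*o+o^3+o^4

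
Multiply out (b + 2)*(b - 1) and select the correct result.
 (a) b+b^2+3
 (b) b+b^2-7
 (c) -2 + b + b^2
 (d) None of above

Expanding (b + 2)*(b - 1):
= -2 + b + b^2
c) -2 + b + b^2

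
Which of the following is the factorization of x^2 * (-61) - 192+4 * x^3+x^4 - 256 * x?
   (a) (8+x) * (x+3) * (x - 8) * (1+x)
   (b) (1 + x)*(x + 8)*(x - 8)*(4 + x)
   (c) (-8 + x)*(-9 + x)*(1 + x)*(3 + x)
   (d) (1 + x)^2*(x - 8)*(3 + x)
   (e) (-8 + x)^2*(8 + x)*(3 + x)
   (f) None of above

We need to factor x^2 * (-61) - 192+4 * x^3+x^4 - 256 * x.
The factored form is (8+x) * (x+3) * (x - 8) * (1+x).
a) (8+x) * (x+3) * (x - 8) * (1+x)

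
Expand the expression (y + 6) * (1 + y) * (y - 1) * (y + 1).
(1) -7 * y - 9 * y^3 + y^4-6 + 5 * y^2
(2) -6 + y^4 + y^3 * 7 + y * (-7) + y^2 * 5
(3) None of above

Expanding (y + 6) * (1 + y) * (y - 1) * (y + 1):
= -6 + y^4 + y^3 * 7 + y * (-7) + y^2 * 5
2) -6 + y^4 + y^3 * 7 + y * (-7) + y^2 * 5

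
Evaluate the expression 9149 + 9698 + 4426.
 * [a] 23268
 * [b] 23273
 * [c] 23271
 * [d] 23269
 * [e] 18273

First: 9149 + 9698 = 18847
Then: 18847 + 4426 = 23273
b) 23273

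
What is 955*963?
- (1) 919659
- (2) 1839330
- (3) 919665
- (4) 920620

955 * 963 = 919665
3) 919665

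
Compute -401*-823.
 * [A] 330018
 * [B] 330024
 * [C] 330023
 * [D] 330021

-401 * -823 = 330023
C) 330023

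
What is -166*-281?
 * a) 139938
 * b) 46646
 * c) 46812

-166 * -281 = 46646
b) 46646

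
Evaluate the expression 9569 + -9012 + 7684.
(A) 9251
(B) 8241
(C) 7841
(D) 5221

First: 9569 + -9012 = 557
Then: 557 + 7684 = 8241
B) 8241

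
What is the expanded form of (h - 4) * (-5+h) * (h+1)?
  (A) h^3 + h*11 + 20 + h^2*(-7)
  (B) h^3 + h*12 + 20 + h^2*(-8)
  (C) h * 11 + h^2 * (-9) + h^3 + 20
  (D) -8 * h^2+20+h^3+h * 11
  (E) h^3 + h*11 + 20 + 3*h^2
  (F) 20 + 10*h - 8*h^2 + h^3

Expanding (h - 4) * (-5+h) * (h+1):
= -8 * h^2+20+h^3+h * 11
D) -8 * h^2+20+h^3+h * 11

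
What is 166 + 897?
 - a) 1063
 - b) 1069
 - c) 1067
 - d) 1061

166 + 897 = 1063
a) 1063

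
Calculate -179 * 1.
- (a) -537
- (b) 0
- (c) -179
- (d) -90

-179 * 1 = -179
c) -179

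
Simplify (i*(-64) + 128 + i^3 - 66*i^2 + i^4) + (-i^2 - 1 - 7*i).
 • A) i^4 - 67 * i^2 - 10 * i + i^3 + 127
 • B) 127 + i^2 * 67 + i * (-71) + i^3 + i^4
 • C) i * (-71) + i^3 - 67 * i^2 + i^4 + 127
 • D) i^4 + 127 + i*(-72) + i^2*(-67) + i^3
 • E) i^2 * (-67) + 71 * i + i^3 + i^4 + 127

Adding the polynomials and combining like terms:
(i*(-64) + 128 + i^3 - 66*i^2 + i^4) + (-i^2 - 1 - 7*i)
= i * (-71) + i^3 - 67 * i^2 + i^4 + 127
C) i * (-71) + i^3 - 67 * i^2 + i^4 + 127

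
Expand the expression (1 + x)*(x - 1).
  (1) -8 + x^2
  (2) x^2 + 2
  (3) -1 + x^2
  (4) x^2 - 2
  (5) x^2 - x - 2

Expanding (1 + x)*(x - 1):
= -1 + x^2
3) -1 + x^2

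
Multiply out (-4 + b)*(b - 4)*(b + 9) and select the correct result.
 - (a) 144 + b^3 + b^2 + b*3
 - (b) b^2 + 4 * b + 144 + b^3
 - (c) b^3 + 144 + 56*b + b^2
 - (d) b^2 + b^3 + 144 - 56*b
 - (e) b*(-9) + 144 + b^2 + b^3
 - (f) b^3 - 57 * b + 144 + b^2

Expanding (-4 + b)*(b - 4)*(b + 9):
= b^2 + b^3 + 144 - 56*b
d) b^2 + b^3 + 144 - 56*b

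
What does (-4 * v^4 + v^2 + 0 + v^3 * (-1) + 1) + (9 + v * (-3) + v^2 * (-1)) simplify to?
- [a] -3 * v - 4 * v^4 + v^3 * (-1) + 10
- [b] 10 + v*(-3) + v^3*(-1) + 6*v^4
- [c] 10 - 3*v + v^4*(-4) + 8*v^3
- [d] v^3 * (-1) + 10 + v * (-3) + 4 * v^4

Adding the polynomials and combining like terms:
(-4*v^4 + v^2 + 0 + v^3*(-1) + 1) + (9 + v*(-3) + v^2*(-1))
= -3 * v - 4 * v^4 + v^3 * (-1) + 10
a) -3 * v - 4 * v^4 + v^3 * (-1) + 10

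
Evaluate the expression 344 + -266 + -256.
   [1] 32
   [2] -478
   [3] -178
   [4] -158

First: 344 + -266 = 78
Then: 78 + -256 = -178
3) -178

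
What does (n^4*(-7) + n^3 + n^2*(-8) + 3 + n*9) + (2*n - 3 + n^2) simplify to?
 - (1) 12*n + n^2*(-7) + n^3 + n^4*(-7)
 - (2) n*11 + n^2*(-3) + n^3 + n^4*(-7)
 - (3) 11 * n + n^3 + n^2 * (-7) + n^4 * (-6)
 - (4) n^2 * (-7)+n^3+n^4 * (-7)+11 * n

Adding the polynomials and combining like terms:
(n^4*(-7) + n^3 + n^2*(-8) + 3 + n*9) + (2*n - 3 + n^2)
= n^2 * (-7)+n^3+n^4 * (-7)+11 * n
4) n^2 * (-7)+n^3+n^4 * (-7)+11 * n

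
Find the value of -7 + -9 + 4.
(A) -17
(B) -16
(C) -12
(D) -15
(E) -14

First: -7 + -9 = -16
Then: -16 + 4 = -12
C) -12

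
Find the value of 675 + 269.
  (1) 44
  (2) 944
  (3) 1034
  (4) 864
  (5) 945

675 + 269 = 944
2) 944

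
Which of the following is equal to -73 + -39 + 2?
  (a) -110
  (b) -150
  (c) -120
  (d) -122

First: -73 + -39 = -112
Then: -112 + 2 = -110
a) -110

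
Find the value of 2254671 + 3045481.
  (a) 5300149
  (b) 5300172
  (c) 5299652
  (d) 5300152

2254671 + 3045481 = 5300152
d) 5300152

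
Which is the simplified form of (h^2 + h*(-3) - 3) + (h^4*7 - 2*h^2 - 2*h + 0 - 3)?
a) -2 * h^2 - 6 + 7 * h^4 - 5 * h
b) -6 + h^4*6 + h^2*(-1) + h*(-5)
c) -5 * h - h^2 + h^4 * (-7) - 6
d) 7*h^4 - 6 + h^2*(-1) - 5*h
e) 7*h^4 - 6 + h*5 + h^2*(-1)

Adding the polynomials and combining like terms:
(h^2 + h*(-3) - 3) + (h^4*7 - 2*h^2 - 2*h + 0 - 3)
= 7*h^4 - 6 + h^2*(-1) - 5*h
d) 7*h^4 - 6 + h^2*(-1) - 5*h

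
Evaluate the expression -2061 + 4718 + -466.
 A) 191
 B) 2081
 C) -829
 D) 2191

First: -2061 + 4718 = 2657
Then: 2657 + -466 = 2191
D) 2191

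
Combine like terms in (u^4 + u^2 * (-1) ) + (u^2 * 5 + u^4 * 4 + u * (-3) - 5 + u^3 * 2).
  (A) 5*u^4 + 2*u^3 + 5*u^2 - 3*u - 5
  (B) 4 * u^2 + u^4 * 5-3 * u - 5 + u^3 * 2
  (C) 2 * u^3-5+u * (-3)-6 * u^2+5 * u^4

Adding the polynomials and combining like terms:
(u^4 + u^2*(-1)) + (u^2*5 + u^4*4 + u*(-3) - 5 + u^3*2)
= 4 * u^2 + u^4 * 5-3 * u - 5 + u^3 * 2
B) 4 * u^2 + u^4 * 5-3 * u - 5 + u^3 * 2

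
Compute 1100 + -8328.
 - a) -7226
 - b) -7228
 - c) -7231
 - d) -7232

1100 + -8328 = -7228
b) -7228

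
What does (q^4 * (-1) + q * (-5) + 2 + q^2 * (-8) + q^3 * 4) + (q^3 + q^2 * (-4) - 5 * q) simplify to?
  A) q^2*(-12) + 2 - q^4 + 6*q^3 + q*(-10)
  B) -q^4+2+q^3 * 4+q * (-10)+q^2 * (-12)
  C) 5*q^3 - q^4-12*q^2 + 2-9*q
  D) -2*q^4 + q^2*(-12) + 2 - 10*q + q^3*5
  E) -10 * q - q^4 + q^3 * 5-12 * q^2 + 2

Adding the polynomials and combining like terms:
(q^4*(-1) + q*(-5) + 2 + q^2*(-8) + q^3*4) + (q^3 + q^2*(-4) - 5*q)
= -10 * q - q^4 + q^3 * 5-12 * q^2 + 2
E) -10 * q - q^4 + q^3 * 5-12 * q^2 + 2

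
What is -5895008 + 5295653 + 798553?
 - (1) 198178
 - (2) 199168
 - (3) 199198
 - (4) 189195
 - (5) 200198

First: -5895008 + 5295653 = -599355
Then: -599355 + 798553 = 199198
3) 199198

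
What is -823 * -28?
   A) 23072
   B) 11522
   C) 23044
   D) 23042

-823 * -28 = 23044
C) 23044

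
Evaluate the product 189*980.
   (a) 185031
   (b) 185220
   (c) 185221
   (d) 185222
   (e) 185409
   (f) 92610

189 * 980 = 185220
b) 185220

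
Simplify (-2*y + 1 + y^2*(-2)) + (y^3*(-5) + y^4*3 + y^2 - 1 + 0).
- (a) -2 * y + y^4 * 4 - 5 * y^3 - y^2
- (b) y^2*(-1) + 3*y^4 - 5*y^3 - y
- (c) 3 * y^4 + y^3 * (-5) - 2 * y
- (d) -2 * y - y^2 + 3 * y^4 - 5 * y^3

Adding the polynomials and combining like terms:
(-2*y + 1 + y^2*(-2)) + (y^3*(-5) + y^4*3 + y^2 - 1 + 0)
= -2 * y - y^2 + 3 * y^4 - 5 * y^3
d) -2 * y - y^2 + 3 * y^4 - 5 * y^3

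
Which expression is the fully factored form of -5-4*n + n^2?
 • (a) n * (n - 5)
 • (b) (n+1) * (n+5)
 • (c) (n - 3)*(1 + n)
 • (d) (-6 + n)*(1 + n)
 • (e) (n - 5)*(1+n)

We need to factor -5-4*n + n^2.
The factored form is (n - 5)*(1+n).
e) (n - 5)*(1+n)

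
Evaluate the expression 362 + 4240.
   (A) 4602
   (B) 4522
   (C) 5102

362 + 4240 = 4602
A) 4602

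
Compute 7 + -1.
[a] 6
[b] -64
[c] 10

7 + -1 = 6
a) 6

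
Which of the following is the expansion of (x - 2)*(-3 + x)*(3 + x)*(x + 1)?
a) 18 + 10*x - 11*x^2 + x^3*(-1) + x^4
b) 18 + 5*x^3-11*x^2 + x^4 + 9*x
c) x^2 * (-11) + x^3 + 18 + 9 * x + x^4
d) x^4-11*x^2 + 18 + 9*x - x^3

Expanding (x - 2)*(-3 + x)*(3 + x)*(x + 1):
= x^4-11*x^2 + 18 + 9*x - x^3
d) x^4-11*x^2 + 18 + 9*x - x^3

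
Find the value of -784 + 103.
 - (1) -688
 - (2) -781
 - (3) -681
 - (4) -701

-784 + 103 = -681
3) -681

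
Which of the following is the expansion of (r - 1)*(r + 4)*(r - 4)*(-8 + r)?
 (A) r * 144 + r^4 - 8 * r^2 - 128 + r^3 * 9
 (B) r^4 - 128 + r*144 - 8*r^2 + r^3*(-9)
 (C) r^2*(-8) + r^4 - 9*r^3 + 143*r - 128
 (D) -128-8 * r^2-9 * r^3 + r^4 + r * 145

Expanding (r - 1)*(r + 4)*(r - 4)*(-8 + r):
= r^4 - 128 + r*144 - 8*r^2 + r^3*(-9)
B) r^4 - 128 + r*144 - 8*r^2 + r^3*(-9)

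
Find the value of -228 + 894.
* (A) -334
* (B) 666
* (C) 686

-228 + 894 = 666
B) 666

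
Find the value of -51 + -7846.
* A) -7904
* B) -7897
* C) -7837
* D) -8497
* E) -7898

-51 + -7846 = -7897
B) -7897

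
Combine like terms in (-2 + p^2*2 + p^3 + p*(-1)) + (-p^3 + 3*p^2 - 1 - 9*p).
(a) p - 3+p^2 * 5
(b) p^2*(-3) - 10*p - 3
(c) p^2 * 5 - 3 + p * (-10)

Adding the polynomials and combining like terms:
(-2 + p^2*2 + p^3 + p*(-1)) + (-p^3 + 3*p^2 - 1 - 9*p)
= p^2 * 5 - 3 + p * (-10)
c) p^2 * 5 - 3 + p * (-10)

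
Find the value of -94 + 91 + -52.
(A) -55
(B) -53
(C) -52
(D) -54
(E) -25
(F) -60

First: -94 + 91 = -3
Then: -3 + -52 = -55
A) -55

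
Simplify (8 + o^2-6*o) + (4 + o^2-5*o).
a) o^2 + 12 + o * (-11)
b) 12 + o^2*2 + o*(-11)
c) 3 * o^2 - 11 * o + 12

Adding the polynomials and combining like terms:
(8 + o^2 - 6*o) + (4 + o^2 - 5*o)
= 12 + o^2*2 + o*(-11)
b) 12 + o^2*2 + o*(-11)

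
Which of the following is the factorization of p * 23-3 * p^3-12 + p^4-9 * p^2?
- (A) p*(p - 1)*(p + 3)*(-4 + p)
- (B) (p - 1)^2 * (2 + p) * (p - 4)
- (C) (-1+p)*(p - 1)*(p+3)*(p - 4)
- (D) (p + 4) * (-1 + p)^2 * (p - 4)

We need to factor p * 23-3 * p^3-12 + p^4-9 * p^2.
The factored form is (-1+p)*(p - 1)*(p+3)*(p - 4).
C) (-1+p)*(p - 1)*(p+3)*(p - 4)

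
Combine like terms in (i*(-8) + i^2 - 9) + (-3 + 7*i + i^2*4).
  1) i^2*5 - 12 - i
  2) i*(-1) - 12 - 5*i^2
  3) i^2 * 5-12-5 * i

Adding the polynomials and combining like terms:
(i*(-8) + i^2 - 9) + (-3 + 7*i + i^2*4)
= i^2*5 - 12 - i
1) i^2*5 - 12 - i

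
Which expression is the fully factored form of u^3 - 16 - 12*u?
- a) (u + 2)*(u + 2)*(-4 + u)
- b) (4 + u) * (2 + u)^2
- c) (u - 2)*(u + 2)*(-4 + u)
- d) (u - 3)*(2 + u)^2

We need to factor u^3 - 16 - 12*u.
The factored form is (u + 2)*(u + 2)*(-4 + u).
a) (u + 2)*(u + 2)*(-4 + u)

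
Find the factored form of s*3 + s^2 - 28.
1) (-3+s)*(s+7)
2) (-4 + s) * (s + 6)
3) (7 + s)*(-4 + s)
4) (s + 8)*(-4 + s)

We need to factor s*3 + s^2 - 28.
The factored form is (7 + s)*(-4 + s).
3) (7 + s)*(-4 + s)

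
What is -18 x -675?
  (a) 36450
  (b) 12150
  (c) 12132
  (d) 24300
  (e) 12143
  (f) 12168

-18 * -675 = 12150
b) 12150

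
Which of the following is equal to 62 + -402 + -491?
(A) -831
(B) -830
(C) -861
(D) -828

First: 62 + -402 = -340
Then: -340 + -491 = -831
A) -831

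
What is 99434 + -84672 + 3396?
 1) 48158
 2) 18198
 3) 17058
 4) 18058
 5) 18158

First: 99434 + -84672 = 14762
Then: 14762 + 3396 = 18158
5) 18158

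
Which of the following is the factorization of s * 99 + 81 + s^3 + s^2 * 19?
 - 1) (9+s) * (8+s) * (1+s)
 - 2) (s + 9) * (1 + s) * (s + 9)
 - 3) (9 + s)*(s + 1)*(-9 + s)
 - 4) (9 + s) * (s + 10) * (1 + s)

We need to factor s * 99 + 81 + s^3 + s^2 * 19.
The factored form is (s + 9) * (1 + s) * (s + 9).
2) (s + 9) * (1 + s) * (s + 9)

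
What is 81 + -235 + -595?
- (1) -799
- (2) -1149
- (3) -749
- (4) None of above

First: 81 + -235 = -154
Then: -154 + -595 = -749
3) -749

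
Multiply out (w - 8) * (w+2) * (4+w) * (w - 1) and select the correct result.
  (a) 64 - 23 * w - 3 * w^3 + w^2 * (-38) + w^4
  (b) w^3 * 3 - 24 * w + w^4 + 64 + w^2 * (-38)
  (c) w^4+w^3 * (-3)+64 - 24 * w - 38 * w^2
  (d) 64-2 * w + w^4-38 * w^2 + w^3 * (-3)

Expanding (w - 8) * (w+2) * (4+w) * (w - 1):
= w^4+w^3 * (-3)+64 - 24 * w - 38 * w^2
c) w^4+w^3 * (-3)+64 - 24 * w - 38 * w^2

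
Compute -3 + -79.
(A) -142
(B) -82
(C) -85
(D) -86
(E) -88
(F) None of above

-3 + -79 = -82
B) -82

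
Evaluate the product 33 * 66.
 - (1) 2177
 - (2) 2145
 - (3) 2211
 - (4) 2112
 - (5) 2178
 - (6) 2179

33 * 66 = 2178
5) 2178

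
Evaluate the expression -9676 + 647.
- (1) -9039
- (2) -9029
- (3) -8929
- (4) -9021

-9676 + 647 = -9029
2) -9029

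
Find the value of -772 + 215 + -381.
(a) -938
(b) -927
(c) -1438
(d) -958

First: -772 + 215 = -557
Then: -557 + -381 = -938
a) -938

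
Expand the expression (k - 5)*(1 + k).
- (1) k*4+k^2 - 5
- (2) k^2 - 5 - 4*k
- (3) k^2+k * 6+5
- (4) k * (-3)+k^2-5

Expanding (k - 5)*(1 + k):
= k^2 - 5 - 4*k
2) k^2 - 5 - 4*k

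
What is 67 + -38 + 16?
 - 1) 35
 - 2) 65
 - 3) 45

First: 67 + -38 = 29
Then: 29 + 16 = 45
3) 45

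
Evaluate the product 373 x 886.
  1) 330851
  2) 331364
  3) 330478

373 * 886 = 330478
3) 330478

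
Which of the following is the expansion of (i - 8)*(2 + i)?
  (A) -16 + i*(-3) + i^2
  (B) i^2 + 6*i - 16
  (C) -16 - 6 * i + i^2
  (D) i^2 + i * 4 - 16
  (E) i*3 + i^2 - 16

Expanding (i - 8)*(2 + i):
= -16 - 6 * i + i^2
C) -16 - 6 * i + i^2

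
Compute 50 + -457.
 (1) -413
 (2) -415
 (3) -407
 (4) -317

50 + -457 = -407
3) -407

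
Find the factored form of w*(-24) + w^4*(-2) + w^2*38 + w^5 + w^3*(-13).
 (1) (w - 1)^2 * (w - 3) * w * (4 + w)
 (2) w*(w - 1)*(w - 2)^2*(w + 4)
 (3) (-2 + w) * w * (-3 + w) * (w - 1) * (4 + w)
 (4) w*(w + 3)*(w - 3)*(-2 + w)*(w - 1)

We need to factor w*(-24) + w^4*(-2) + w^2*38 + w^5 + w^3*(-13).
The factored form is (-2 + w) * w * (-3 + w) * (w - 1) * (4 + w).
3) (-2 + w) * w * (-3 + w) * (w - 1) * (4 + w)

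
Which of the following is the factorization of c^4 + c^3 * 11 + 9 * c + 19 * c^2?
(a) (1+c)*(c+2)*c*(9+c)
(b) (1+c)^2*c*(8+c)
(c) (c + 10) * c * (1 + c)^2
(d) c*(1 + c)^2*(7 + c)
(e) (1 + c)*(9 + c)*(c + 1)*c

We need to factor c^4 + c^3 * 11 + 9 * c + 19 * c^2.
The factored form is (1 + c)*(9 + c)*(c + 1)*c.
e) (1 + c)*(9 + c)*(c + 1)*c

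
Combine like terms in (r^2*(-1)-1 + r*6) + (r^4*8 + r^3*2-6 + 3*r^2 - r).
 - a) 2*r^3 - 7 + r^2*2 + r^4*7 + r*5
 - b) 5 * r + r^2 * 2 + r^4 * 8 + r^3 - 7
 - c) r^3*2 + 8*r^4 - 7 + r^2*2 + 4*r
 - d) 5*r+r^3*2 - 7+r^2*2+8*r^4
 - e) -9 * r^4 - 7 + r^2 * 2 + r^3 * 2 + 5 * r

Adding the polynomials and combining like terms:
(r^2*(-1) - 1 + r*6) + (r^4*8 + r^3*2 - 6 + 3*r^2 - r)
= 5*r+r^3*2 - 7+r^2*2+8*r^4
d) 5*r+r^3*2 - 7+r^2*2+8*r^4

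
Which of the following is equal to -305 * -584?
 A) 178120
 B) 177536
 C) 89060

-305 * -584 = 178120
A) 178120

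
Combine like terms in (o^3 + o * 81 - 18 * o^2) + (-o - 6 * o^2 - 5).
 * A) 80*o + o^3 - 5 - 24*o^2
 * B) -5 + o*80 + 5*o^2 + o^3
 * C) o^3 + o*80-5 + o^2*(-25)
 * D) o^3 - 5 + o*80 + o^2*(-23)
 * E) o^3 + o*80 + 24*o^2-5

Adding the polynomials and combining like terms:
(o^3 + o*81 - 18*o^2) + (-o - 6*o^2 - 5)
= 80*o + o^3 - 5 - 24*o^2
A) 80*o + o^3 - 5 - 24*o^2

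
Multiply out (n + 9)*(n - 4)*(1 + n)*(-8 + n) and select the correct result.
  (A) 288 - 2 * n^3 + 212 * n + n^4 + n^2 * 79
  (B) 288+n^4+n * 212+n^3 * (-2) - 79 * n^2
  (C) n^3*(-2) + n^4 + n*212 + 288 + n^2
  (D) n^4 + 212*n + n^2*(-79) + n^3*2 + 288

Expanding (n + 9)*(n - 4)*(1 + n)*(-8 + n):
= 288+n^4+n * 212+n^3 * (-2) - 79 * n^2
B) 288+n^4+n * 212+n^3 * (-2) - 79 * n^2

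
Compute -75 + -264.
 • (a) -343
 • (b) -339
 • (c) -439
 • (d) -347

-75 + -264 = -339
b) -339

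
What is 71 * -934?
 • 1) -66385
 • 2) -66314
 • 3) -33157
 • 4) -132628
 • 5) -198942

71 * -934 = -66314
2) -66314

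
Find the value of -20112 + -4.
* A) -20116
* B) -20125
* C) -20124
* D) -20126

-20112 + -4 = -20116
A) -20116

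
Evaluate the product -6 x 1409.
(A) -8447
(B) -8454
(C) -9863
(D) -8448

-6 * 1409 = -8454
B) -8454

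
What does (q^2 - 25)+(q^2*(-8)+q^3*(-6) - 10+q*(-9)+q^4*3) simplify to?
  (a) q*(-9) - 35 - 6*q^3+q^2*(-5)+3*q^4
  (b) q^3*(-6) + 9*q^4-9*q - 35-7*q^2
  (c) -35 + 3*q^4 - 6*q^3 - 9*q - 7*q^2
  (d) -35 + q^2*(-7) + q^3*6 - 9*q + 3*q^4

Adding the polynomials and combining like terms:
(q^2 - 25) + (q^2*(-8) + q^3*(-6) - 10 + q*(-9) + q^4*3)
= -35 + 3*q^4 - 6*q^3 - 9*q - 7*q^2
c) -35 + 3*q^4 - 6*q^3 - 9*q - 7*q^2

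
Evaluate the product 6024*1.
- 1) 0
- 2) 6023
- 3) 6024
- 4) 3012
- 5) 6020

6024 * 1 = 6024
3) 6024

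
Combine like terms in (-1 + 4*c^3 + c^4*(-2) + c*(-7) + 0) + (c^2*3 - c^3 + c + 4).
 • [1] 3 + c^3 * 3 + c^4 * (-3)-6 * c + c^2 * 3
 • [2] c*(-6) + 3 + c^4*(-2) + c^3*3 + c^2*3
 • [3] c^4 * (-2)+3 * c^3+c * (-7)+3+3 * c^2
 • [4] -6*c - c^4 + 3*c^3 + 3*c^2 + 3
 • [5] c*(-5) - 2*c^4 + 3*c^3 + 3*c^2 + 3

Adding the polynomials and combining like terms:
(-1 + 4*c^3 + c^4*(-2) + c*(-7) + 0) + (c^2*3 - c^3 + c + 4)
= c*(-6) + 3 + c^4*(-2) + c^3*3 + c^2*3
2) c*(-6) + 3 + c^4*(-2) + c^3*3 + c^2*3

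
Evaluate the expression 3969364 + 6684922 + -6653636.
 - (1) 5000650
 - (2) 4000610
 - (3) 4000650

First: 3969364 + 6684922 = 10654286
Then: 10654286 + -6653636 = 4000650
3) 4000650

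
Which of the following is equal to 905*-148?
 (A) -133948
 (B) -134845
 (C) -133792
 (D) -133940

905 * -148 = -133940
D) -133940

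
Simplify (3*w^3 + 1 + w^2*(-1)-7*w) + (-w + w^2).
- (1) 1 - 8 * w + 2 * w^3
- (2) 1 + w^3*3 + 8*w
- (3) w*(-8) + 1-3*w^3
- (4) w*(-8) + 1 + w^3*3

Adding the polynomials and combining like terms:
(3*w^3 + 1 + w^2*(-1) - 7*w) + (-w + w^2)
= w*(-8) + 1 + w^3*3
4) w*(-8) + 1 + w^3*3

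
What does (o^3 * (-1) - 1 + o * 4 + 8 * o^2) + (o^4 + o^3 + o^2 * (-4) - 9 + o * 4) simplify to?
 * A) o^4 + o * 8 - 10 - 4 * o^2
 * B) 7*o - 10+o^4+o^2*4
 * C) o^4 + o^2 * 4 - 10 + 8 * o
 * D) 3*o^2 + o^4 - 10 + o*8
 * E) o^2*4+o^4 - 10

Adding the polynomials and combining like terms:
(o^3*(-1) - 1 + o*4 + 8*o^2) + (o^4 + o^3 + o^2*(-4) - 9 + o*4)
= o^4 + o^2 * 4 - 10 + 8 * o
C) o^4 + o^2 * 4 - 10 + 8 * o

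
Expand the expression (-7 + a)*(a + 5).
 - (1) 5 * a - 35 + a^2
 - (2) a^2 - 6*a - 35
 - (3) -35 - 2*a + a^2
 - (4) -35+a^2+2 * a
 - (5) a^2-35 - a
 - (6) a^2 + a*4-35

Expanding (-7 + a)*(a + 5):
= -35 - 2*a + a^2
3) -35 - 2*a + a^2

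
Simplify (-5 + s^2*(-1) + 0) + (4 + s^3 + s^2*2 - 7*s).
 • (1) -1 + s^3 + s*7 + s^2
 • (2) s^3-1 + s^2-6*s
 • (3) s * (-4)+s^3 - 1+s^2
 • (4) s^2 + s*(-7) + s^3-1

Adding the polynomials and combining like terms:
(-5 + s^2*(-1) + 0) + (4 + s^3 + s^2*2 - 7*s)
= s^2 + s*(-7) + s^3-1
4) s^2 + s*(-7) + s^3-1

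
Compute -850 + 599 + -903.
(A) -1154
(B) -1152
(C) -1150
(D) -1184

First: -850 + 599 = -251
Then: -251 + -903 = -1154
A) -1154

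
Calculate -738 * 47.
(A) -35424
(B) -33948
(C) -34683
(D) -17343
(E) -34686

-738 * 47 = -34686
E) -34686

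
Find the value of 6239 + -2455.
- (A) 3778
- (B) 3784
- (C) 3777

6239 + -2455 = 3784
B) 3784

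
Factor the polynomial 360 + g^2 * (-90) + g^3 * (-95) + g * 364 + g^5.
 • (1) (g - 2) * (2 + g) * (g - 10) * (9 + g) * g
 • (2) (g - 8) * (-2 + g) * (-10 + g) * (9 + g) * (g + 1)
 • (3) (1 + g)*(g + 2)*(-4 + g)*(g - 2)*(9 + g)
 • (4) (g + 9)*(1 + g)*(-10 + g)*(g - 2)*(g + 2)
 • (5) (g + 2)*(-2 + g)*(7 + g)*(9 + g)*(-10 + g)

We need to factor 360 + g^2 * (-90) + g^3 * (-95) + g * 364 + g^5.
The factored form is (g + 9)*(1 + g)*(-10 + g)*(g - 2)*(g + 2).
4) (g + 9)*(1 + g)*(-10 + g)*(g - 2)*(g + 2)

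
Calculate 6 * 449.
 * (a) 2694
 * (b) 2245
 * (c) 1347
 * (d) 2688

6 * 449 = 2694
a) 2694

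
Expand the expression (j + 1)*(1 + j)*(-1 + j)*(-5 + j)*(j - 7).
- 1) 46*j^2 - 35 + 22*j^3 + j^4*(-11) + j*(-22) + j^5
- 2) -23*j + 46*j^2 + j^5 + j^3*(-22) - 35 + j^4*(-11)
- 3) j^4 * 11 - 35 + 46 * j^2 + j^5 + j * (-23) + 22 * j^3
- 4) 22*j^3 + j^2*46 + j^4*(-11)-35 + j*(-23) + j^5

Expanding (j + 1)*(1 + j)*(-1 + j)*(-5 + j)*(j - 7):
= 22*j^3 + j^2*46 + j^4*(-11)-35 + j*(-23) + j^5
4) 22*j^3 + j^2*46 + j^4*(-11)-35 + j*(-23) + j^5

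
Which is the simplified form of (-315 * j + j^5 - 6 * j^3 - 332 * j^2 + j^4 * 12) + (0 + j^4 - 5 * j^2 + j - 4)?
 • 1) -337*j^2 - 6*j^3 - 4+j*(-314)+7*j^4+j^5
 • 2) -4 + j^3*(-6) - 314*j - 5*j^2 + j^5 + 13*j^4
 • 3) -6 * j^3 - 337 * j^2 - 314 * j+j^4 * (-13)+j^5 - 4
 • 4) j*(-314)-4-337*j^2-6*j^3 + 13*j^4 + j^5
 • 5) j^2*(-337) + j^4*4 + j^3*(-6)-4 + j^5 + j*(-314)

Adding the polynomials and combining like terms:
(-315*j + j^5 - 6*j^3 - 332*j^2 + j^4*12) + (0 + j^4 - 5*j^2 + j - 4)
= j*(-314)-4-337*j^2-6*j^3 + 13*j^4 + j^5
4) j*(-314)-4-337*j^2-6*j^3 + 13*j^4 + j^5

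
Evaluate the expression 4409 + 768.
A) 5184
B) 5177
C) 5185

4409 + 768 = 5177
B) 5177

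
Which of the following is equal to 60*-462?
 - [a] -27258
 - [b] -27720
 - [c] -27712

60 * -462 = -27720
b) -27720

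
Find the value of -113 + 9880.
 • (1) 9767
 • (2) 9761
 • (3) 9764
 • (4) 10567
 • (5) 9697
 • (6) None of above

-113 + 9880 = 9767
1) 9767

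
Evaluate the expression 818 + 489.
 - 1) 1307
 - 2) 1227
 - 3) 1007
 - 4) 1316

818 + 489 = 1307
1) 1307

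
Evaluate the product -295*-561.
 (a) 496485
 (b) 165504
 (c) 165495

-295 * -561 = 165495
c) 165495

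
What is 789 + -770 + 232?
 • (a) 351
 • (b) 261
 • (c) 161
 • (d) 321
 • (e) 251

First: 789 + -770 = 19
Then: 19 + 232 = 251
e) 251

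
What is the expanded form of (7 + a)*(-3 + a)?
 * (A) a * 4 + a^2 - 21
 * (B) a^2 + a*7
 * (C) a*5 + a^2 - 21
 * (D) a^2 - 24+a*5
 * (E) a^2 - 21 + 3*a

Expanding (7 + a)*(-3 + a):
= a * 4 + a^2 - 21
A) a * 4 + a^2 - 21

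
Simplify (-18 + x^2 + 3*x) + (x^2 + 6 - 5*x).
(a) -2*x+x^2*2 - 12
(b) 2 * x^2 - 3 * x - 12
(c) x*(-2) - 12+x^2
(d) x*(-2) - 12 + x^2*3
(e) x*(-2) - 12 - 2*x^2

Adding the polynomials and combining like terms:
(-18 + x^2 + 3*x) + (x^2 + 6 - 5*x)
= -2*x+x^2*2 - 12
a) -2*x+x^2*2 - 12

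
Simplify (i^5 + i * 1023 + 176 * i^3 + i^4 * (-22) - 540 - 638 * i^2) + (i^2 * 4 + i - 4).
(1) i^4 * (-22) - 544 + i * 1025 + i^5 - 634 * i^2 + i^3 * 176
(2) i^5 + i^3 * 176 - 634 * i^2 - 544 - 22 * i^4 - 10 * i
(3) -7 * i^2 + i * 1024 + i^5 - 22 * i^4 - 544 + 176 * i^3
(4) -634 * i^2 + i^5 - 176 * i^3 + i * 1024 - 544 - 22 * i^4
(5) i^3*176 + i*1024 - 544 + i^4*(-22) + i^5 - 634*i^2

Adding the polynomials and combining like terms:
(i^5 + i*1023 + 176*i^3 + i^4*(-22) - 540 - 638*i^2) + (i^2*4 + i - 4)
= i^3*176 + i*1024 - 544 + i^4*(-22) + i^5 - 634*i^2
5) i^3*176 + i*1024 - 544 + i^4*(-22) + i^5 - 634*i^2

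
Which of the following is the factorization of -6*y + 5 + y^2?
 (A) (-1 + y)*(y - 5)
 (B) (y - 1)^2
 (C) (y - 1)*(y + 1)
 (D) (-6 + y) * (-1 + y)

We need to factor -6*y + 5 + y^2.
The factored form is (-1 + y)*(y - 5).
A) (-1 + y)*(y - 5)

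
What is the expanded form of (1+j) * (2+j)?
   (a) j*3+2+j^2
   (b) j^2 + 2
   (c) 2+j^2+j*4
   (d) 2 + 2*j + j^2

Expanding (1+j) * (2+j):
= j*3+2+j^2
a) j*3+2+j^2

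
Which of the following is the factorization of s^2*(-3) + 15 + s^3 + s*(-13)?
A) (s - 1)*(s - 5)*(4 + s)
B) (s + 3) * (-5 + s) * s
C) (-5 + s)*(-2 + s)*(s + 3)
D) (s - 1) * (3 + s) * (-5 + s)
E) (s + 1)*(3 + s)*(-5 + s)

We need to factor s^2*(-3) + 15 + s^3 + s*(-13).
The factored form is (s - 1) * (3 + s) * (-5 + s).
D) (s - 1) * (3 + s) * (-5 + s)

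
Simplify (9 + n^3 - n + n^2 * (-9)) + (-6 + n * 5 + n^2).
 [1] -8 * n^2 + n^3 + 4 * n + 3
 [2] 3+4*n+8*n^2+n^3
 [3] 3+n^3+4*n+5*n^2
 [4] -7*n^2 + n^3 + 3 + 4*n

Adding the polynomials and combining like terms:
(9 + n^3 - n + n^2*(-9)) + (-6 + n*5 + n^2)
= -8 * n^2 + n^3 + 4 * n + 3
1) -8 * n^2 + n^3 + 4 * n + 3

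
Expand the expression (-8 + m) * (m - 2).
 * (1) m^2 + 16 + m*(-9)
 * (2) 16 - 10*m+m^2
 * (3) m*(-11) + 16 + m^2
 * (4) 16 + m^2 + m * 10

Expanding (-8 + m) * (m - 2):
= 16 - 10*m+m^2
2) 16 - 10*m+m^2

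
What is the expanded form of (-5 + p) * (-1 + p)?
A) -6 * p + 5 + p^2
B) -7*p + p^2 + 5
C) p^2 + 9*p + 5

Expanding (-5 + p) * (-1 + p):
= -6 * p + 5 + p^2
A) -6 * p + 5 + p^2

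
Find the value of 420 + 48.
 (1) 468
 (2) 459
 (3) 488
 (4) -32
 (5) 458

420 + 48 = 468
1) 468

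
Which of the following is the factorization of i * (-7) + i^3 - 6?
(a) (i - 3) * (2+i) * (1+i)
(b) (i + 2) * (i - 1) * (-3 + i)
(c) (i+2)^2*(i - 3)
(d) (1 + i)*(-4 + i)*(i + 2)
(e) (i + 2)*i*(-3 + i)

We need to factor i * (-7) + i^3 - 6.
The factored form is (i - 3) * (2+i) * (1+i).
a) (i - 3) * (2+i) * (1+i)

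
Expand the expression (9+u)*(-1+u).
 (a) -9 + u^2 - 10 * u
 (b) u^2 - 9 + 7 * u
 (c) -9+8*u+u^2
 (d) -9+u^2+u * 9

Expanding (9+u)*(-1+u):
= -9+8*u+u^2
c) -9+8*u+u^2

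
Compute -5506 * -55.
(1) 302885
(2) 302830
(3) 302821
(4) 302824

-5506 * -55 = 302830
2) 302830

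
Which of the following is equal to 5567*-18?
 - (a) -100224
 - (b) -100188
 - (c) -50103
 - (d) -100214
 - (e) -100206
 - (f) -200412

5567 * -18 = -100206
e) -100206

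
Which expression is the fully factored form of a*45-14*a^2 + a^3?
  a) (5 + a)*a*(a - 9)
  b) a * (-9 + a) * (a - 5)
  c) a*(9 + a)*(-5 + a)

We need to factor a*45-14*a^2 + a^3.
The factored form is a * (-9 + a) * (a - 5).
b) a * (-9 + a) * (a - 5)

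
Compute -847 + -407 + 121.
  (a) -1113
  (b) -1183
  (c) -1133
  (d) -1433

First: -847 + -407 = -1254
Then: -1254 + 121 = -1133
c) -1133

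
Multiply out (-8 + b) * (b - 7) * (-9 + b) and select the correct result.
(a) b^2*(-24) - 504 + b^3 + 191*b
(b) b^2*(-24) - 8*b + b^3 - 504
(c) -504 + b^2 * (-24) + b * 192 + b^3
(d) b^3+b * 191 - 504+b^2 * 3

Expanding (-8 + b) * (b - 7) * (-9 + b):
= b^2*(-24) - 504 + b^3 + 191*b
a) b^2*(-24) - 504 + b^3 + 191*b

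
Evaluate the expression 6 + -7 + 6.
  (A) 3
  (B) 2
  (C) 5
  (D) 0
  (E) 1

First: 6 + -7 = -1
Then: -1 + 6 = 5
C) 5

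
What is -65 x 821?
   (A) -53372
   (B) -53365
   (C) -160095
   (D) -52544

-65 * 821 = -53365
B) -53365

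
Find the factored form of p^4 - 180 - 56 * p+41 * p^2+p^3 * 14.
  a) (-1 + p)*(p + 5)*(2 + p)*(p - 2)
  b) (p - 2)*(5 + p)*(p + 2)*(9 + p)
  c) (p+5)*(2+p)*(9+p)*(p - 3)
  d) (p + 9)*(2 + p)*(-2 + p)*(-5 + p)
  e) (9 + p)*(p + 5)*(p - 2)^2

We need to factor p^4 - 180 - 56 * p+41 * p^2+p^3 * 14.
The factored form is (p - 2)*(5 + p)*(p + 2)*(9 + p).
b) (p - 2)*(5 + p)*(p + 2)*(9 + p)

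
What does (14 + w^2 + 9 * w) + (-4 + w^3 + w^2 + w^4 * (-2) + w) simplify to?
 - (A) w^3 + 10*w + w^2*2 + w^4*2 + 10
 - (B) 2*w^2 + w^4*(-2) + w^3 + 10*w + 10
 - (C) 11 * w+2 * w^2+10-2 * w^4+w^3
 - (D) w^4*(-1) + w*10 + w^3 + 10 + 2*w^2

Adding the polynomials and combining like terms:
(14 + w^2 + 9*w) + (-4 + w^3 + w^2 + w^4*(-2) + w)
= 2*w^2 + w^4*(-2) + w^3 + 10*w + 10
B) 2*w^2 + w^4*(-2) + w^3 + 10*w + 10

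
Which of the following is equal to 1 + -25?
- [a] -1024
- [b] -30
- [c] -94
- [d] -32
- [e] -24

1 + -25 = -24
e) -24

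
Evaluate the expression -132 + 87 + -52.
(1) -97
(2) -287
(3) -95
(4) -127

First: -132 + 87 = -45
Then: -45 + -52 = -97
1) -97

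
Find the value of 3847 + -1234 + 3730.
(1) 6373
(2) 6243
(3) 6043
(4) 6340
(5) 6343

First: 3847 + -1234 = 2613
Then: 2613 + 3730 = 6343
5) 6343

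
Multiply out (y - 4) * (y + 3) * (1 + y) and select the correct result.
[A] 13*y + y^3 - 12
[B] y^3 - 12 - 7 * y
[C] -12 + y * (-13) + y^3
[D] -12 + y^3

Expanding (y - 4) * (y + 3) * (1 + y):
= -12 + y * (-13) + y^3
C) -12 + y * (-13) + y^3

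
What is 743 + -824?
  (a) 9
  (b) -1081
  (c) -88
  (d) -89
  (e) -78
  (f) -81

743 + -824 = -81
f) -81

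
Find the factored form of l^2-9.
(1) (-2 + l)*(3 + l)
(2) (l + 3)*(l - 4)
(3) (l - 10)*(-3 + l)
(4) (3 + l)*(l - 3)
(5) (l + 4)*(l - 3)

We need to factor l^2-9.
The factored form is (3 + l)*(l - 3).
4) (3 + l)*(l - 3)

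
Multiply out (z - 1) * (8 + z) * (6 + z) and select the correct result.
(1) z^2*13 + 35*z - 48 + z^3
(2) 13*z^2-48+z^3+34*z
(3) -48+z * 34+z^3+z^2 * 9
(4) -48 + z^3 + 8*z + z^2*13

Expanding (z - 1) * (8 + z) * (6 + z):
= 13*z^2-48+z^3+34*z
2) 13*z^2-48+z^3+34*z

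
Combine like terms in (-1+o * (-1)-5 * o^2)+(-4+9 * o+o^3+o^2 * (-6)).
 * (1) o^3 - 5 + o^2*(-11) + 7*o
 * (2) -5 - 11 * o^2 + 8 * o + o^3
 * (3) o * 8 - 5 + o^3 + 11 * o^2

Adding the polynomials and combining like terms:
(-1 + o*(-1) - 5*o^2) + (-4 + 9*o + o^3 + o^2*(-6))
= -5 - 11 * o^2 + 8 * o + o^3
2) -5 - 11 * o^2 + 8 * o + o^3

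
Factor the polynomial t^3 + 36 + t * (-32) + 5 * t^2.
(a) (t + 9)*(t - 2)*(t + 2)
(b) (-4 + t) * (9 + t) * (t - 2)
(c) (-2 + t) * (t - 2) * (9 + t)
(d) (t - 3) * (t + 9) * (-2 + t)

We need to factor t^3 + 36 + t * (-32) + 5 * t^2.
The factored form is (-2 + t) * (t - 2) * (9 + t).
c) (-2 + t) * (t - 2) * (9 + t)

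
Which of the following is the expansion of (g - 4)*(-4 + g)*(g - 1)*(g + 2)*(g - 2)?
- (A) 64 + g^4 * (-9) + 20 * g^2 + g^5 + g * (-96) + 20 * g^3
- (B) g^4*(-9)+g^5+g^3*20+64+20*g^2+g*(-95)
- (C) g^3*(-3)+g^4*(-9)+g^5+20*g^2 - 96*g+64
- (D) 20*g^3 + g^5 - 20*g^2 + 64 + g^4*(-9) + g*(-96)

Expanding (g - 4)*(-4 + g)*(g - 1)*(g + 2)*(g - 2):
= 64 + g^4 * (-9) + 20 * g^2 + g^5 + g * (-96) + 20 * g^3
A) 64 + g^4 * (-9) + 20 * g^2 + g^5 + g * (-96) + 20 * g^3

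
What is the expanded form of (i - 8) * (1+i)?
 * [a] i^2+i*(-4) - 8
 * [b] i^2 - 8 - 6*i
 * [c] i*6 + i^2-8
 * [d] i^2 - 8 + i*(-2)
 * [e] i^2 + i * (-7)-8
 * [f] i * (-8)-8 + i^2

Expanding (i - 8) * (1+i):
= i^2 + i * (-7)-8
e) i^2 + i * (-7)-8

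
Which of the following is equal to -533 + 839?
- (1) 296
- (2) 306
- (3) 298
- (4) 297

-533 + 839 = 306
2) 306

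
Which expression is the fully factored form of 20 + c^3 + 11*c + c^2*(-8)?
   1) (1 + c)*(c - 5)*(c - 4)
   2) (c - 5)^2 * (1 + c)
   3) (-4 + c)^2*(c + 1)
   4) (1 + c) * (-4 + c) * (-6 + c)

We need to factor 20 + c^3 + 11*c + c^2*(-8).
The factored form is (1 + c)*(c - 5)*(c - 4).
1) (1 + c)*(c - 5)*(c - 4)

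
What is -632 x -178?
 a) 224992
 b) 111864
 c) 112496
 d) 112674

-632 * -178 = 112496
c) 112496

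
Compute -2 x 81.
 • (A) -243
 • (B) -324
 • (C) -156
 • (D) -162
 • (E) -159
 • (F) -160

-2 * 81 = -162
D) -162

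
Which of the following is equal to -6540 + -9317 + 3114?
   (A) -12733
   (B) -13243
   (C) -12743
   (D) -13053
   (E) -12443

First: -6540 + -9317 = -15857
Then: -15857 + 3114 = -12743
C) -12743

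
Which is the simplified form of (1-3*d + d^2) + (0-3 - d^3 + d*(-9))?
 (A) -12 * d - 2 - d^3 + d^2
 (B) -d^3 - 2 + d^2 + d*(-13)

Adding the polynomials and combining like terms:
(1 - 3*d + d^2) + (0 - 3 - d^3 + d*(-9))
= -12 * d - 2 - d^3 + d^2
A) -12 * d - 2 - d^3 + d^2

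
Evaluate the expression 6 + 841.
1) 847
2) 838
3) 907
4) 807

6 + 841 = 847
1) 847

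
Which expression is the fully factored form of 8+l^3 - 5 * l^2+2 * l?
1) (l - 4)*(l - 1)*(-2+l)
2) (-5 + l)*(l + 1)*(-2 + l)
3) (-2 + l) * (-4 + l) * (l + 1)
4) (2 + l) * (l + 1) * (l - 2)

We need to factor 8+l^3 - 5 * l^2+2 * l.
The factored form is (-2 + l) * (-4 + l) * (l + 1).
3) (-2 + l) * (-4 + l) * (l + 1)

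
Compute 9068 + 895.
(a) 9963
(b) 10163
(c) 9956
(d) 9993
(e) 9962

9068 + 895 = 9963
a) 9963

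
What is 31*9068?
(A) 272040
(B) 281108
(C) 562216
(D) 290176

31 * 9068 = 281108
B) 281108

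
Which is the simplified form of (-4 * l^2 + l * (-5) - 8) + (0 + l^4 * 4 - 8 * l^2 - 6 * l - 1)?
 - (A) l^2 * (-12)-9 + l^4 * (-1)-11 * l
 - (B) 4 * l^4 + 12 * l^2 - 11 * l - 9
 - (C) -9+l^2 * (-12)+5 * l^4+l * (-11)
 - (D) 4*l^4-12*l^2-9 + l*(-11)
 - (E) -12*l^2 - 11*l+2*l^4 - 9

Adding the polynomials and combining like terms:
(-4*l^2 + l*(-5) - 8) + (0 + l^4*4 - 8*l^2 - 6*l - 1)
= 4*l^4-12*l^2-9 + l*(-11)
D) 4*l^4-12*l^2-9 + l*(-11)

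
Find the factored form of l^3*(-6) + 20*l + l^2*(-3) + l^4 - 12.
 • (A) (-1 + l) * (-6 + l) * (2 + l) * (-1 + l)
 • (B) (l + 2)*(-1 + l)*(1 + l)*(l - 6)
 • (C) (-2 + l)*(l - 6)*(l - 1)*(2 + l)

We need to factor l^3*(-6) + 20*l + l^2*(-3) + l^4 - 12.
The factored form is (-1 + l) * (-6 + l) * (2 + l) * (-1 + l).
A) (-1 + l) * (-6 + l) * (2 + l) * (-1 + l)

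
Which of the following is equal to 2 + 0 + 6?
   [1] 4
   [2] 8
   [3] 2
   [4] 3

First: 2 + 0 = 2
Then: 2 + 6 = 8
2) 8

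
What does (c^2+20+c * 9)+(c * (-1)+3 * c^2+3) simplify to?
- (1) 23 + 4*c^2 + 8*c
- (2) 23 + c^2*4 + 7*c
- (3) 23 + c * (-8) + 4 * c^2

Adding the polynomials and combining like terms:
(c^2 + 20 + c*9) + (c*(-1) + 3*c^2 + 3)
= 23 + 4*c^2 + 8*c
1) 23 + 4*c^2 + 8*c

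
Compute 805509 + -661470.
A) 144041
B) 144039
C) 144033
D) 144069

805509 + -661470 = 144039
B) 144039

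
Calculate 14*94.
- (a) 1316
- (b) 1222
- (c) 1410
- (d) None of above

14 * 94 = 1316
a) 1316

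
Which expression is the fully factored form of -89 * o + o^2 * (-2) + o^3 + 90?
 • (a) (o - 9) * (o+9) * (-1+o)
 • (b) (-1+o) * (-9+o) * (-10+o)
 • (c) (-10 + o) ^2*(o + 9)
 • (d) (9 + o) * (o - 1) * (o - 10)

We need to factor -89 * o + o^2 * (-2) + o^3 + 90.
The factored form is (9 + o) * (o - 1) * (o - 10).
d) (9 + o) * (o - 1) * (o - 10)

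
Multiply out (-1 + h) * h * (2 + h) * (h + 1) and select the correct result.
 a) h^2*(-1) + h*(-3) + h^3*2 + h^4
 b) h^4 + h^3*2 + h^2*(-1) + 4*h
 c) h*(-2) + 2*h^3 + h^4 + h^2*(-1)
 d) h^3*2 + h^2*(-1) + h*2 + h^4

Expanding (-1 + h) * h * (2 + h) * (h + 1):
= h*(-2) + 2*h^3 + h^4 + h^2*(-1)
c) h*(-2) + 2*h^3 + h^4 + h^2*(-1)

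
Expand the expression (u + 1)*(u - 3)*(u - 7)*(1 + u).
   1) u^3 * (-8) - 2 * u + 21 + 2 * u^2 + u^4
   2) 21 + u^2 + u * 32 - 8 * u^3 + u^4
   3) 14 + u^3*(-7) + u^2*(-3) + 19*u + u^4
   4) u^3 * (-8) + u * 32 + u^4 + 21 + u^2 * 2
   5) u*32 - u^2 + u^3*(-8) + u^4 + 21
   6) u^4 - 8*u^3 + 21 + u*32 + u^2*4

Expanding (u + 1)*(u - 3)*(u - 7)*(1 + u):
= u^3 * (-8) + u * 32 + u^4 + 21 + u^2 * 2
4) u^3 * (-8) + u * 32 + u^4 + 21 + u^2 * 2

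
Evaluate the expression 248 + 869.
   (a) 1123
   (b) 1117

248 + 869 = 1117
b) 1117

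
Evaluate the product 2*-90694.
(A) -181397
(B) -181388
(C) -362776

2 * -90694 = -181388
B) -181388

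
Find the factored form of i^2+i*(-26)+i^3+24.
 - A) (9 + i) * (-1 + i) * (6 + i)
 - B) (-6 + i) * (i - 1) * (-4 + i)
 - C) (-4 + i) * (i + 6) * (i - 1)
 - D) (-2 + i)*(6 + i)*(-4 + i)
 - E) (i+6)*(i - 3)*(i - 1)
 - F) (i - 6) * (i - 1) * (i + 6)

We need to factor i^2+i*(-26)+i^3+24.
The factored form is (-4 + i) * (i + 6) * (i - 1).
C) (-4 + i) * (i + 6) * (i - 1)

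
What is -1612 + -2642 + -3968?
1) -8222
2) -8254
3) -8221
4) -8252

First: -1612 + -2642 = -4254
Then: -4254 + -3968 = -8222
1) -8222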